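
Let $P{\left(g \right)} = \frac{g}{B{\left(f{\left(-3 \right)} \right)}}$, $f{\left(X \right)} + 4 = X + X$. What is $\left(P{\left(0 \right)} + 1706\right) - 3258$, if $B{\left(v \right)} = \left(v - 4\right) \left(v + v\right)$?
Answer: $-1552$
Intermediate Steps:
$f{\left(X \right)} = -4 + 2 X$ ($f{\left(X \right)} = -4 + \left(X + X\right) = -4 + 2 X$)
$B{\left(v \right)} = 2 v \left(-4 + v\right)$ ($B{\left(v \right)} = \left(-4 + v\right) 2 v = 2 v \left(-4 + v\right)$)
$P{\left(g \right)} = \frac{g}{280}$ ($P{\left(g \right)} = \frac{g}{2 \left(-4 + 2 \left(-3\right)\right) \left(-4 + \left(-4 + 2 \left(-3\right)\right)\right)} = \frac{g}{2 \left(-4 - 6\right) \left(-4 - 10\right)} = \frac{g}{2 \left(-10\right) \left(-4 - 10\right)} = \frac{g}{2 \left(-10\right) \left(-14\right)} = \frac{g}{280}$)
$\left(P{\left(0 \right)} + 1706\right) - 3258 = \left(\frac{1}{280} \cdot 0 + 1706\right) - 3258 = \left(0 + 1706\right) - 3258 = 1706 - 3258 = -1552$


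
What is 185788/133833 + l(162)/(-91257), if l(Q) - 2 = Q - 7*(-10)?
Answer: 5641046198/4071066027 ≈ 1.3856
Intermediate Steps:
l(Q) = 72 + Q (l(Q) = 2 + (Q - 7*(-10)) = 2 + (Q + 70) = 2 + (70 + Q) = 72 + Q)
185788/133833 + l(162)/(-91257) = 185788/133833 + (72 + 162)/(-91257) = 185788*(1/133833) + 234*(-1/91257) = 185788/133833 - 78/30419 = 5641046198/4071066027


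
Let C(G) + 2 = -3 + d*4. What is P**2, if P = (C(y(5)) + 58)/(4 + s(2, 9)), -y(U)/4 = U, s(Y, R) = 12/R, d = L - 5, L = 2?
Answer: 15129/256 ≈ 59.098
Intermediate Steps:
d = -3 (d = 2 - 5 = -3)
y(U) = -4*U
C(G) = -17 (C(G) = -2 + (-3 - 3*4) = -2 + (-3 - 12) = -2 - 15 = -17)
P = 123/16 (P = (-17 + 58)/(4 + 12/9) = 41/(4 + 12*(1/9)) = 41/(4 + 4/3) = 41/(16/3) = 41*(3/16) = 123/16 ≈ 7.6875)
P**2 = (123/16)**2 = 15129/256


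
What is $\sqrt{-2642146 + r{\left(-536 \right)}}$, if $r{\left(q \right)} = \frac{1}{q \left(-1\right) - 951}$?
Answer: $\frac{7 i \sqrt{9286603985}}{415} \approx 1625.5 i$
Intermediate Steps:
$r{\left(q \right)} = \frac{1}{-951 - q}$ ($r{\left(q \right)} = \frac{1}{- q - 951} = \frac{1}{-951 - q}$)
$\sqrt{-2642146 + r{\left(-536 \right)}} = \sqrt{-2642146 - \frac{1}{951 - 536}} = \sqrt{-2642146 - \frac{1}{415}} = \sqrt{- \frac{1096490591}{415}} = \frac{7 i \sqrt{9286603985}}{415}$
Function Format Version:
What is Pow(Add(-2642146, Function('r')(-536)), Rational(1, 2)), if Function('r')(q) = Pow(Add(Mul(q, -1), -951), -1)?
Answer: Mul(Rational(7, 415), I, Pow(9286603985, Rational(1, 2))) ≈ Mul(1625.5, I)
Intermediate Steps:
Function('r')(q) = Pow(Add(-951, Mul(-1, q)), -1) (Function('r')(q) = Pow(Add(Mul(-1, q), -951), -1) = Pow(Add(-951, Mul(-1, q)), -1))
Pow(Add(-2642146, Function('r')(-536)), Rational(1, 2)) = Pow(Add(-2642146, Mul(-1, Pow(Add(951, -536), -1))), Rational(1, 2)) = Pow(Add(-2642146, Mul(-1, Pow(415, -1))), Rational(1, 2)) = Pow(Add(-2642146, Mul(-1, Rational(1, 415))), Rational(1, 2)) = Pow(Add(-2642146, Rational(-1, 415)), Rational(1, 2)) = Pow(Rational(-1096490591, 415), Rational(1, 2)) = Mul(Rational(7, 415), I, Pow(9286603985, Rational(1, 2)))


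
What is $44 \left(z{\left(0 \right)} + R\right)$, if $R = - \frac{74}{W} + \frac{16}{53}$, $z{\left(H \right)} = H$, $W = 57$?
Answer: $- \frac{132440}{3021} \approx -43.84$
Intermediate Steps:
$R = - \frac{3010}{3021}$ ($R = - \frac{74}{57} + \frac{16}{53} = - \frac{3010}{3021} \approx -0.99636$)
$44 \left(z{\left(0 \right)} + R\right) = 44 \left(0 - \frac{3010}{3021}\right) = 44 \left(- \frac{3010}{3021}\right) = - \frac{132440}{3021}$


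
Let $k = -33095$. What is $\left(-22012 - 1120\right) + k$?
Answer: $-56227$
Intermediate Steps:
$\left(-22012 - 1120\right) + k = \left(-22012 - 1120\right) - 33095 = -23132 - 33095 = -56227$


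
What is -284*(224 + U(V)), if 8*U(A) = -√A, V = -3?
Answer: -63616 + 71*I*√3/2 ≈ -63616.0 + 61.488*I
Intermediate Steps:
U(A) = -√A/8 (U(A) = (-√A)/8 = -√A/8)
-284*(224 + U(V)) = -284*(224 - I*√3/8) = -63616 + 71*I*√3/2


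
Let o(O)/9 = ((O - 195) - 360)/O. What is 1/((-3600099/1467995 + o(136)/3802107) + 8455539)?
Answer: 253026824301080/2139477560401158156189 ≈ 1.1827e-7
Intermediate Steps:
o(O) = 9*(-555 + O)/O (o(O) = 9*(((O - 195) - 360)/O) = 9*(((-195 + O) - 360)/O) = 9*((-555 + O)/O) = 9*(-555 + O)/O)
1/((-3600099/1467995 + o(136)/3802107) + 8455539) = 1/((-3600099/1467995 + (9 - 4995/136)/3802107) + 8455539) = 1/((-3600099*1/1467995 + (9 - 4995*1/136)*(1/3802107)) + 8455539) = 1/((-3600099/1467995 + (9 - 4995/136)*(1/3802107)) + 8455539) = 1/((-3600099/1467995 - 3771/136*1/3802107) + 8455539) = 1/((-3600099/1467995 - 1257/172362184) + 8455539) = 1/(-620522771525931/253026824301080 + 8455539) = 1/(2139477560401158156189/253026824301080) = 253026824301080/2139477560401158156189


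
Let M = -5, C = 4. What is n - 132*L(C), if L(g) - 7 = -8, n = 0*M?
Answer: 132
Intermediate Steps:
n = 0 (n = 0*(-5) = 0)
L(g) = -1 (L(g) = 7 - 8 = -1)
n - 132*L(C) = 0 - 132*(-1) = 0 + 132 = 132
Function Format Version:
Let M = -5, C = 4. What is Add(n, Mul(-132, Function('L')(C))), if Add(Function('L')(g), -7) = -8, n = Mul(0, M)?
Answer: 132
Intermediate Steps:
n = 0 (n = Mul(0, -5) = 0)
Function('L')(g) = -1 (Function('L')(g) = Add(7, -8) = -1)
Add(n, Mul(-132, Function('L')(C))) = Add(0, Mul(-132, -1)) = Add(0, 132) = 132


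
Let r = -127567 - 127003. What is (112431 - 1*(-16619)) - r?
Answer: 383620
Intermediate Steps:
r = -254570
(112431 - 1*(-16619)) - r = (112431 - 1*(-16619)) - 1*(-254570) = (112431 + 16619) + 254570 = 129050 + 254570 = 383620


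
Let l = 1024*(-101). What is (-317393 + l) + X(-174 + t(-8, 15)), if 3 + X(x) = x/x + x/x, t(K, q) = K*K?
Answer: -420818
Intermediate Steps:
l = -103424
t(K, q) = K**2
X(x) = -1 (X(x) = -3 + (x/x + x/x) = -3 + (1 + 1) = -3 + 2 = -1)
(-317393 + l) + X(-174 + t(-8, 15)) = (-317393 - 103424) - 1 = -420817 - 1 = -420818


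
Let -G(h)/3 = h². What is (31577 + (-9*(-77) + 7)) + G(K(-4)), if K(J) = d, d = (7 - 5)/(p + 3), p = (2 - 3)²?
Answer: 129105/4 ≈ 32276.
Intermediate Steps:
p = 1 (p = (-1)² = 1)
d = ½ (d = (7 - 5)/(1 + 3) = 2/4 = 2*(¼) = ½ ≈ 0.50000)
K(J) = ½
G(h) = -3*h²
(31577 + (-9*(-77) + 7)) + G(K(-4)) = (31577 + (-9*(-77) + 7)) - 3*(½)² = (31577 + (693 + 7)) - 3*¼ = (31577 + 700) - ¾ = 32277 - ¾ = 129105/4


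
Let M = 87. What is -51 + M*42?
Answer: 3603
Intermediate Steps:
-51 + M*42 = -51 + 87*42 = -51 + 3654 = 3603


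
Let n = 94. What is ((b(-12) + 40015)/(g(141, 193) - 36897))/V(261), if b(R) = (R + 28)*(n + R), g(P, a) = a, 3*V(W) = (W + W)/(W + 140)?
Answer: -16572127/6386496 ≈ -2.5949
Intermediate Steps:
V(W) = 2*W/(3*(140 + W)) (V(W) = ((W + W)/(W + 140))/3 = ((2*W)/(140 + W))/3 = (2*W/(140 + W))/3 = 2*W/(3*(140 + W)))
b(R) = (28 + R)*(94 + R) (b(R) = (R + 28)*(94 + R) = (28 + R)*(94 + R))
((b(-12) + 40015)/(g(141, 193) - 36897))/V(261) = (((2632 + (-12)² + 122*(-12)) + 40015)/(193 - 36897))/(((⅔)*261/(140 + 261))) = (((2632 + 144 - 1464) + 40015)/(-36704))/(((⅔)*261/401)) = ((1312 + 40015)*(-1/36704))/(((⅔)*261*(1/401))) = (41327*(-1/36704))/(174/401) = -41327/36704*401/174 = -16572127/6386496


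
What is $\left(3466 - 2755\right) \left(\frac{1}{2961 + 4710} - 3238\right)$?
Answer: $- \frac{5886771189}{2557} \approx -2.3022 \cdot 10^{6}$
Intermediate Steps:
$\left(3466 - 2755\right) \left(\frac{1}{2961 + 4710} - 3238\right) = 711 \left(\frac{1}{7671} - 3238\right) = 711 \left(- \frac{24838697}{7671}\right) = - \frac{5886771189}{2557}$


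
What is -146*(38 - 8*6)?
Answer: 1460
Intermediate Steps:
-146*(38 - 8*6) = -146*(38 - 48) = -146*(-10) = 1460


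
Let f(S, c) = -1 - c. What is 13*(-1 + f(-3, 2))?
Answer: -52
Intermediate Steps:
13*(-1 + f(-3, 2)) = 13*(-1 + (-1 - 1*2)) = 13*(-1 + (-1 - 2)) = 13*(-1 - 3) = 13*(-4) = -52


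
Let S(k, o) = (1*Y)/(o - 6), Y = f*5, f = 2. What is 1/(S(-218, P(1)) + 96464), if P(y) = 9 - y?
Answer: 1/96469 ≈ 1.0366e-5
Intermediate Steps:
Y = 10 (Y = 2*5 = 10)
S(k, o) = 10/(-6 + o) (S(k, o) = (1*10)/(o - 6) = 10/(-6 + o))
1/(S(-218, P(1)) + 96464) = 1/(10/(-6 + (9 - 1*1)) + 96464) = 1/(10/(-6 + (9 - 1)) + 96464) = 1/(10/(-6 + 8) + 96464) = 1/(10/2 + 96464) = 1/(10*(½) + 96464) = 1/(5 + 96464) = 1/96469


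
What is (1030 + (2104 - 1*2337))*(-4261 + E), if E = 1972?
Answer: -1824333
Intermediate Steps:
(1030 + (2104 - 1*2337))*(-4261 + E) = (1030 + (2104 - 1*2337))*(-4261 + 1972) = (1030 + (2104 - 2337))*(-2289) = (1030 - 233)*(-2289) = 797*(-2289) = -1824333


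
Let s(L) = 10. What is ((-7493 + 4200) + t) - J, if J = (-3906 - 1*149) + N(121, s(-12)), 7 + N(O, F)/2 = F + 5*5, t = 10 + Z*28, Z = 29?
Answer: 1528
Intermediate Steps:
t = 822 (t = 10 + 29*28 = 10 + 812 = 822)
N(O, F) = 36 + 2*F (N(O, F) = -14 + 2*(F + 5*5) = -14 + 2*(F + 25) = -14 + 2*(25 + F) = -14 + (50 + 2*F) = 36 + 2*F)
J = -3999 (J = (-3906 - 1*149) + (36 + 2*10) = (-3906 - 149) + (36 + 20) = -4055 + 56 = -3999)
((-7493 + 4200) + t) - J = ((-7493 + 4200) + 822) - 1*(-3999) = (-3293 + 822) + 3999 = -2471 + 3999 = 1528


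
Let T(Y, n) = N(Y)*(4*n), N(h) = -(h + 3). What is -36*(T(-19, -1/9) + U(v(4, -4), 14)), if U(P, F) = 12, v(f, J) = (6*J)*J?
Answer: -176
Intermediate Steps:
v(f, J) = 6*J²
N(h) = -3 - h (N(h) = -(3 + h) = -3 - h)
T(Y, n) = 4*n*(-3 - Y) (T(Y, n) = (-3 - Y)*(4*n) = 4*n*(-3 - Y))
-36*(T(-19, -1/9) + U(v(4, -4), 14)) = -36*(-4*(-1/9)*(3 - 19) + 12) = -36*(-4*(-1*⅑)*(-16) + 12) = -36*(-4*(-⅑)*(-16) + 12) = -36*(-64/9 + 12) = -36*44/9 = -176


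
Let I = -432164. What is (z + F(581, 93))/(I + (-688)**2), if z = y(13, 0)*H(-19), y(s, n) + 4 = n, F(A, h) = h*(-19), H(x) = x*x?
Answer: -3211/41180 ≈ -0.077975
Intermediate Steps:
H(x) = x**2
F(A, h) = -19*h
y(s, n) = -4 + n
z = -1444 (z = (-4 + 0)*(-19)**2 = -4*361 = -1444)
(z + F(581, 93))/(I + (-688)**2) = (-1444 - 19*93)/(-432164 + (-688)**2) = (-1444 - 1767)/(-432164 + 473344) = -3211/41180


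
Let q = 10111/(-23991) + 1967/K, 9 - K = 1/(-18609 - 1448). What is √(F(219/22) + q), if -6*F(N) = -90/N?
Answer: √21952052417567146586098530/316141930302 ≈ 14.820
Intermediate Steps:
K = 180514/20057 (K = 9 - 1/(-18609 - 1448) = 9 - 1/(-20057) = 9 - 1*(-1/20057) = 9 + 1/20057 = 180514/20057 ≈ 9.0000)
F(N) = 15/N (F(N) = -(-15)/N = 15/N)
q = 944670609875/4330711374 (q = 10111/(-23991) + 1967/(180514/20057) = 10111*(-1/23991) + 1967*(20057/180514) = -10111/23991 + 39452119/180514 = 944670609875/4330711374 ≈ 218.13)
√(F(219/22) + q) = √(15/((219/22)) + 944670609875/4330711374) = √(15/((219*(1/22))) + 944670609875/4330711374) = √(15/(219/22) + 944670609875/4330711374) = √(15*(22/219) + 944670609875/4330711374) = √(110/73 + 944670609875/4330711374) = √(69437332772015/316141930302) = √21952052417567146586098530/316141930302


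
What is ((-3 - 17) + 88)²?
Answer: 4624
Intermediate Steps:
((-3 - 17) + 88)² = (-20 + 88)² = 68² = 4624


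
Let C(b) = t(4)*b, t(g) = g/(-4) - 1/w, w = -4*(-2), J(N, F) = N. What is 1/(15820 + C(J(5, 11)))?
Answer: 8/126515 ≈ 6.3234e-5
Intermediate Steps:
w = 8
t(g) = -1/8 - g/4 (t(g) = g/(-4) - 1/8 = g*(-1/4) - 1*1/8 = -g/4 - 1/8 = -1/8 - g/4)
C(b) = -9*b/8 (C(b) = (-1/8 - 1/4*4)*b = (-1/8 - 1)*b = -9*b/8)
1/(15820 + C(J(5, 11))) = 1/(15820 - 9/8*5) = 1/(15820 - 45/8) = 1/(126515/8) = 8/126515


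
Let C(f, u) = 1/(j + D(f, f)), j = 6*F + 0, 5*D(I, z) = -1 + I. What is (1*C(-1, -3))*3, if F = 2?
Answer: 15/58 ≈ 0.25862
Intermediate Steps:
D(I, z) = -⅕ + I/5 (D(I, z) = (-1 + I)/5 = -⅕ + I/5)
j = 12 (j = 6*2 + 0 = 12 + 0 = 12)
C(f, u) = 1/(59/5 + f/5) (C(f, u) = 1/(12 + (-⅕ + f/5)) = 1/(59/5 + f/5))
(1*C(-1, -3))*3 = (1*(5/(59 - 1)))*3 = (1*(5/58))*3 = (5/58)*3 = 15/58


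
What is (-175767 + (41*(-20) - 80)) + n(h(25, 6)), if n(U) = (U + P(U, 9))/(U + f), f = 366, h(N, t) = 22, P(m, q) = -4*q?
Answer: -34273405/194 ≈ -1.7667e+5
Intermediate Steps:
n(U) = (-36 + U)/(366 + U) (n(U) = (U - 4*9)/(U + 366) = (U - 36)/(366 + U) = (-36 + U)/(366 + U))
(-175767 + (41*(-20) - 80)) + n(h(25, 6)) = (-175767 + (41*(-20) - 80)) + (-36 + 22)/(366 + 22) = (-175767 + (-820 - 80)) - 14/388 = (-175767 - 900) + (1/388)*(-14) = -176667 - 7/194 = -34273405/194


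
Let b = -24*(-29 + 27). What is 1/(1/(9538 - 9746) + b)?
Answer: 208/9983 ≈ 0.020835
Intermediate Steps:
b = 48 (b = -24*(-2) = 48)
1/(1/(9538 - 9746) + b) = 1/(1/(9538 - 9746) + 48) = 1/(1/(-208) + 48) = 1/(-1/208 + 48) = 1/(9983/208) = 208/9983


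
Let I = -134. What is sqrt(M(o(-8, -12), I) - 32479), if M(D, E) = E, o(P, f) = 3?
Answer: I*sqrt(32613) ≈ 180.59*I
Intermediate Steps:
sqrt(M(o(-8, -12), I) - 32479) = sqrt(-134 - 32479) = sqrt(-32613) = I*sqrt(32613)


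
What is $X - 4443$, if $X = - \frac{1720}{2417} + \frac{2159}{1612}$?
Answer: $- \frac{17308388709}{3896204} \approx -4442.4$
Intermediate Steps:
$X = \frac{2445663}{3896204}$ ($X = \left(-1720\right) \frac{1}{2417} + 2159 \cdot \frac{1}{1612} = - \frac{1720}{2417} + \frac{2159}{1612} = \frac{2445663}{3896204} \approx 0.6277$)
$X - 4443 = \frac{2445663}{3896204} - 4443 = - \frac{17308388709}{3896204}$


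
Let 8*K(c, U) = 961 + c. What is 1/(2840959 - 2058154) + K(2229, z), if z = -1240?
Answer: 1248573979/3131220 ≈ 398.75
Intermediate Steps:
K(c, U) = 961/8 + c/8 (K(c, U) = (961 + c)/8 = 961/8 + c/8)
1/(2840959 - 2058154) + K(2229, z) = 1/(2840959 - 2058154) + (961/8 + (1/8)*2229) = 1/782805 + (961/8 + 2229/8) = 1/782805 + 1595/4 = 1248573979/3131220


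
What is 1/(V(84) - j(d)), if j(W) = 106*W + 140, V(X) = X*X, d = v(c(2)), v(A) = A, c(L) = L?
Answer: 1/6704 ≈ 0.00014916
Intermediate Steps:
d = 2
V(X) = X²
j(W) = 140 + 106*W
1/(V(84) - j(d)) = 1/(84² - (140 + 106*2)) = 1/(7056 - (140 + 212)) = 1/(7056 - 1*352) = 1/(7056 - 352) = 1/6704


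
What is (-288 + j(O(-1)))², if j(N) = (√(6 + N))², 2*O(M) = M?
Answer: 319225/4 ≈ 79806.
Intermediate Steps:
O(M) = M/2
j(N) = 6 + N
(-288 + j(O(-1)))² = (-288 + (6 + (½)*(-1)))² = (-288 + (6 - ½))² = (-288 + 11/2)² = (-565/2)² = 319225/4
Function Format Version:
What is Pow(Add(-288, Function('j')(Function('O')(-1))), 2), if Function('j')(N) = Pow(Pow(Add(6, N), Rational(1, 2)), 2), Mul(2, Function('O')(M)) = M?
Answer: Rational(319225, 4) ≈ 79806.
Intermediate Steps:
Function('O')(M) = Mul(Rational(1, 2), M)
Function('j')(N) = Add(6, N)
Pow(Add(-288, Function('j')(Function('O')(-1))), 2) = Pow(Add(-288, Add(6, Mul(Rational(1, 2), -1))), 2) = Pow(Add(-288, Add(6, Rational(-1, 2))), 2) = Pow(Add(-288, Rational(11, 2)), 2) = Pow(Rational(-565, 2), 2) = Rational(319225, 4)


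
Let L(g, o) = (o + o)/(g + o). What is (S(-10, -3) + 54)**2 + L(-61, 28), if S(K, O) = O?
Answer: 85777/33 ≈ 2599.3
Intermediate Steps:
L(g, o) = 2*o/(g + o) (L(g, o) = (2*o)/(g + o) = 2*o/(g + o))
(S(-10, -3) + 54)**2 + L(-61, 28) = (-3 + 54)**2 + 2*28/(-61 + 28) = 51**2 + 2*28/(-33) = 2601 + 2*28*(-1/33) = 2601 - 56/33 = 85777/33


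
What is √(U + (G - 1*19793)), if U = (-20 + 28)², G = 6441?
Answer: 2*I*√3322 ≈ 115.27*I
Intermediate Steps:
U = 64 (U = 8² = 64)
√(U + (G - 1*19793)) = √(64 + (6441 - 1*19793)) = √(64 + (6441 - 19793)) = √(64 - 13352) = √(-13288) = 2*I*√3322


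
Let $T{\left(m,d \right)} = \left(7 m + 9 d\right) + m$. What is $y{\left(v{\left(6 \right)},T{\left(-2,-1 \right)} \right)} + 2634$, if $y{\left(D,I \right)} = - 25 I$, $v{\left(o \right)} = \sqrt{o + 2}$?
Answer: $3259$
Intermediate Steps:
$v{\left(o \right)} = \sqrt{2 + o}$
$T{\left(m,d \right)} = 8 m + 9 d$
$y{\left(v{\left(6 \right)},T{\left(-2,-1 \right)} \right)} + 2634 = - 25 \left(8 \left(-2\right) + 9 \left(-1\right)\right) + 2634 = - 25 \left(-16 - 9\right) + 2634 = \left(-25\right) \left(-25\right) + 2634 = 625 + 2634 = 3259$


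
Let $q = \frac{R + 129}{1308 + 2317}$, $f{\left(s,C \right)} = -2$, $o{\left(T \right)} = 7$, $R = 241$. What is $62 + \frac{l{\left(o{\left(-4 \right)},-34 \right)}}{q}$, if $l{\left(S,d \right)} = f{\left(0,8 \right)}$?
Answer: $\frac{1569}{37} \approx 42.405$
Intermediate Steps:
$l{\left(S,d \right)} = -2$
$q = \frac{74}{725}$ ($q = \frac{241 + 129}{1308 + 2317} = \frac{370}{3625} = 370 \cdot \frac{1}{3625} = \frac{74}{725} \approx 0.10207$)
$62 + \frac{l{\left(o{\left(-4 \right)},-34 \right)}}{q} = 62 - \frac{2}{\frac{74}{725}} = 62 - \frac{725}{37} = \frac{1569}{37}$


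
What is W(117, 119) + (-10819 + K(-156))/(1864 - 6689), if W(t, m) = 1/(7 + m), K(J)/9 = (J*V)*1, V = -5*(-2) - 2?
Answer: 2783251/607950 ≈ 4.5781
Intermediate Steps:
V = 8 (V = 10 - 2 = 8)
K(J) = 72*J (K(J) = 9*((J*8)*1) = 9*((8*J)*1) = 9*(8*J) = 72*J)
W(117, 119) + (-10819 + K(-156))/(1864 - 6689) = 1/(7 + 119) + (-10819 + 72*(-156))/(1864 - 6689) = 1/126 + (-10819 - 11232)/(-4825) = 1/126 - 22051*(-1/4825) = 1/126 + 22051/4825 = 2783251/607950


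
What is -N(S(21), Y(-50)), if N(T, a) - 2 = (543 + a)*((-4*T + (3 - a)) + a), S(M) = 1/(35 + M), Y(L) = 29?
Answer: -11740/7 ≈ -1677.1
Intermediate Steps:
N(T, a) = 2 + (3 - 4*T)*(543 + a) (N(T, a) = 2 + (543 + a)*((-4*T + (3 - a)) + a) = 2 + (543 + a)*((3 - a - 4*T) + a) = 2 + (543 + a)*(3 - 4*T) = 2 + (3 - 4*T)*(543 + a))
-N(S(21), Y(-50)) = -(1631 - 2172/(35 + 21) + 3*29 - 4*29/(35 + 21)) = -(1631 - 2172/56 + 87 - 4*29/56) = -(1631 - 2172*1/56 + 87 - 4*1/56*29) = -(1631 - 543/14 + 87 - 29/14) = -1*11740/7 = -11740/7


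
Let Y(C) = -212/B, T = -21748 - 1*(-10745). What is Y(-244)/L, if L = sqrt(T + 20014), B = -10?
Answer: 106*sqrt(9011)/45055 ≈ 0.22333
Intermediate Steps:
T = -11003 (T = -21748 + 10745 = -11003)
Y(C) = 106/5 (Y(C) = -212/(-10) = -212*(-1/10) = 106/5)
L = sqrt(9011) (L = sqrt(-11003 + 20014) = sqrt(9011) ≈ 94.926)
Y(-244)/L = 106/(5*(sqrt(9011))) = 106*(sqrt(9011)/9011)/5 = 106*sqrt(9011)/45055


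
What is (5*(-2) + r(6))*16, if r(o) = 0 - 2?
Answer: -192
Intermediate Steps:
r(o) = -2
(5*(-2) + r(6))*16 = (5*(-2) - 2)*16 = (-10 - 2)*16 = -12*16 = -192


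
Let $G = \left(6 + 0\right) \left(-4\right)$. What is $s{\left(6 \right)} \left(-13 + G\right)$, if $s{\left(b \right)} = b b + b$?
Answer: $-1554$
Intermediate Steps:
$G = -24$ ($G = 6 \left(-4\right) = -24$)
$s{\left(b \right)} = b + b^{2}$ ($s{\left(b \right)} = b^{2} + b = b + b^{2}$)
$s{\left(6 \right)} \left(-13 + G\right) = 6 \left(1 + 6\right) \left(-13 - 24\right) = 6 \cdot 7 \left(-37\right) = 42 \left(-37\right) = -1554$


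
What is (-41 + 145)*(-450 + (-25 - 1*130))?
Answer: -62920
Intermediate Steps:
(-41 + 145)*(-450 + (-25 - 1*130)) = 104*(-450 + (-25 - 130)) = 104*(-450 - 155) = 104*(-605) = -62920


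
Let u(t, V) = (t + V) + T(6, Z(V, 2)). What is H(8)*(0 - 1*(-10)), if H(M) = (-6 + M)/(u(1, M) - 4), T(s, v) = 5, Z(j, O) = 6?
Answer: 2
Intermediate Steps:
u(t, V) = 5 + V + t (u(t, V) = (t + V) + 5 = (V + t) + 5 = 5 + V + t)
H(M) = (-6 + M)/(2 + M) (H(M) = (-6 + M)/((5 + M + 1) - 4) = (-6 + M)/((6 + M) - 4) = (-6 + M)/(2 + M))
H(8)*(0 - 1*(-10)) = ((-6 + 8)/(2 + 8))*(0 - 1*(-10)) = (2/10)*(0 + 10) = ((⅒)*2)*10 = (⅕)*10 = 2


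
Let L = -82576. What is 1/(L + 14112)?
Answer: -1/68464 ≈ -1.4606e-5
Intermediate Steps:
1/(L + 14112) = 1/(-82576 + 14112) = 1/(-68464) = -1/68464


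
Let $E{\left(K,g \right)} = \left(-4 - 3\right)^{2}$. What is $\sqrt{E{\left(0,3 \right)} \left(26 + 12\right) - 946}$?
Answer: $2 \sqrt{229} \approx 30.266$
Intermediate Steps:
$E{\left(K,g \right)} = 49$ ($E{\left(K,g \right)} = \left(-7\right)^{2} = 49$)
$\sqrt{E{\left(0,3 \right)} \left(26 + 12\right) - 946} = \sqrt{49 \left(26 + 12\right) - 946} = \sqrt{49 \cdot 38 - 946} = \sqrt{1862 - 946} = \sqrt{916} = 2 \sqrt{229}$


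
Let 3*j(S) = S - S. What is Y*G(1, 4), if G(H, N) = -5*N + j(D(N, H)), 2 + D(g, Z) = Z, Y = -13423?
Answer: 268460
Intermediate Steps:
D(g, Z) = -2 + Z
j(S) = 0 (j(S) = (S - S)/3 = (1/3)*0 = 0)
G(H, N) = -5*N (G(H, N) = -5*N + 0 = -5*N)
Y*G(1, 4) = -(-67115)*4 = -13423*(-20) = 268460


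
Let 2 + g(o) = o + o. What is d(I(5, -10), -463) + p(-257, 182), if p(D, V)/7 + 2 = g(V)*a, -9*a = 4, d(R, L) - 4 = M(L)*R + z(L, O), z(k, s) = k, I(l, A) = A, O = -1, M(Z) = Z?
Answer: 27277/9 ≈ 3030.8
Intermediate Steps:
d(R, L) = 4 + L + L*R (d(R, L) = 4 + (L*R + L) = 4 + (L + L*R) = 4 + L + L*R)
g(o) = -2 + 2*o (g(o) = -2 + (o + o) = -2 + 2*o)
a = -4/9 (a = -⅑*4 = -4/9 ≈ -0.44444)
p(D, V) = -70/9 - 56*V/9 (p(D, V) = -14 + 7*((-2 + 2*V)*(-4/9)) = -14 + 7*(8/9 - 8*V/9) = -14 + (56/9 - 56*V/9) = -70/9 - 56*V/9)
d(I(5, -10), -463) + p(-257, 182) = (4 - 463 - 463*(-10)) + (-70/9 - 56/9*182) = (4 - 463 + 4630) + (-70/9 - 10192/9) = 4171 - 10262/9 = 27277/9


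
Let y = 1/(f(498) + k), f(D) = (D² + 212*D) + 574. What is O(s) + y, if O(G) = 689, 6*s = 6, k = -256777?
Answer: 67092754/97377 ≈ 689.00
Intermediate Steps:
s = 1 (s = (⅙)*6 = 1)
f(D) = 574 + D² + 212*D
y = 1/97377 (y = 1/((574 + 498² + 212*498) - 256777) = 1/((574 + 248004 + 105576) - 256777) = 1/(354154 - 256777) = 1/97377 ≈ 1.0269e-5)
O(s) + y = 689 + 1/97377 = 67092754/97377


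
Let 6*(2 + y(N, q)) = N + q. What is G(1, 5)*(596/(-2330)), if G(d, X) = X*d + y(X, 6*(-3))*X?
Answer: 2831/699 ≈ 4.0501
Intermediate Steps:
y(N, q) = -2 + N/6 + q/6 (y(N, q) = -2 + (N + q)/6 = -2 + (N/6 + q/6) = -2 + N/6 + q/6)
G(d, X) = X*d + X*(-5 + X/6) (G(d, X) = X*d + (-2 + X/6 + (6*(-3))/6)*X = X*d + (-2 + X/6 + (⅙)*(-18))*X = X*d + (-2 + X/6 - 3)*X = X*d + (-5 + X/6)*X = X*d + X*(-5 + X/6))
G(1, 5)*(596/(-2330)) = ((⅙)*5*(-30 + 5 + 6*1))*(596/(-2330)) = ((⅙)*5*(-30 + 5 + 6))*(596*(-1/2330)) = ((⅙)*5*(-19))*(-298/1165) = -95/6*(-298/1165) = 2831/699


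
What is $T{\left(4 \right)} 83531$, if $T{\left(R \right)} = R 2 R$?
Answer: $2672992$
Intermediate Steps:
$T{\left(R \right)} = 2 R^{2}$ ($T{\left(R \right)} = 2 R R = 2 R^{2}$)
$T{\left(4 \right)} 83531 = 2 \cdot 4^{2} \cdot 83531 = 2 \cdot 16 \cdot 83531 = 32 \cdot 83531 = 2672992$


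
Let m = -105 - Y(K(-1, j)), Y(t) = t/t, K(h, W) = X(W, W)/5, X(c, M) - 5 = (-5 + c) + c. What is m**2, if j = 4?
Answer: 11236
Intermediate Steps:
X(c, M) = 2*c (X(c, M) = 5 + ((-5 + c) + c) = 5 + (-5 + 2*c) = 2*c)
K(h, W) = 2*W/5 (K(h, W) = (2*W)/5 = (2*W)*(1/5) = 2*W/5)
Y(t) = 1
m = -106 (m = -105 - 1*1 = -105 - 1 = -106)
m**2 = (-106)**2 = 11236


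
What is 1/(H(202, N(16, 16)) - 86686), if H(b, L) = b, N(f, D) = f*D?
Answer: -1/86484 ≈ -1.1563e-5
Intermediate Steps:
N(f, D) = D*f
1/(H(202, N(16, 16)) - 86686) = 1/(202 - 86686) = 1/(-86484) = -1/86484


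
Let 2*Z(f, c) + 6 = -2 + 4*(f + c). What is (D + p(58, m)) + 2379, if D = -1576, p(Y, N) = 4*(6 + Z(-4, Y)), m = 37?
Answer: 1243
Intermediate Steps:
Z(f, c) = -4 + 2*c + 2*f (Z(f, c) = -3 + (-2 + 4*(f + c))/2 = -3 + (-2 + 4*(c + f))/2 = -3 + (-2 + (4*c + 4*f))/2 = -3 + (-2 + 4*c + 4*f)/2 = -3 + (-1 + 2*c + 2*f) = -4 + 2*c + 2*f)
p(Y, N) = -24 + 8*Y (p(Y, N) = 4*(6 + (-4 + 2*Y + 2*(-4))) = 4*(6 + (-4 + 2*Y - 8)) = 4*(6 + (-12 + 2*Y)) = 4*(-6 + 2*Y) = -24 + 8*Y)
(D + p(58, m)) + 2379 = (-1576 + (-24 + 8*58)) + 2379 = (-1576 + (-24 + 464)) + 2379 = (-1576 + 440) + 2379 = -1136 + 2379 = 1243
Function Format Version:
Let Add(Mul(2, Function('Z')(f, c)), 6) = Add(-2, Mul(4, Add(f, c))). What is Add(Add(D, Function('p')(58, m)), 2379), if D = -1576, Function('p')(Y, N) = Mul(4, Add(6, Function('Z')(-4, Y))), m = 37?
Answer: 1243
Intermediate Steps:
Function('Z')(f, c) = Add(-4, Mul(2, c), Mul(2, f)) (Function('Z')(f, c) = Add(-3, Mul(Rational(1, 2), Add(-2, Mul(4, Add(f, c))))) = Add(-3, Mul(Rational(1, 2), Add(-2, Mul(4, Add(c, f))))) = Add(-3, Mul(Rational(1, 2), Add(-2, Add(Mul(4, c), Mul(4, f))))) = Add(-3, Mul(Rational(1, 2), Add(-2, Mul(4, c), Mul(4, f)))) = Add(-3, Add(-1, Mul(2, c), Mul(2, f))) = Add(-4, Mul(2, c), Mul(2, f)))
Function('p')(Y, N) = Add(-24, Mul(8, Y)) (Function('p')(Y, N) = Mul(4, Add(6, Add(-4, Mul(2, Y), Mul(2, -4)))) = Mul(4, Add(6, Add(-4, Mul(2, Y), -8))) = Mul(4, Add(6, Add(-12, Mul(2, Y)))) = Mul(4, Add(-6, Mul(2, Y))) = Add(-24, Mul(8, Y)))
Add(Add(D, Function('p')(58, m)), 2379) = Add(Add(-1576, Add(-24, Mul(8, 58))), 2379) = Add(Add(-1576, Add(-24, 464)), 2379) = Add(Add(-1576, 440), 2379) = Add(-1136, 2379) = 1243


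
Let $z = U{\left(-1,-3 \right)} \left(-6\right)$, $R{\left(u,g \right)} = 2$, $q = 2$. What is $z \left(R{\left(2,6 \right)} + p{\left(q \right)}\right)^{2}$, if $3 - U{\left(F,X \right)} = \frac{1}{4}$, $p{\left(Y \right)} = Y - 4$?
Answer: $0$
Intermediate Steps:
$p{\left(Y \right)} = -4 + Y$
$U{\left(F,X \right)} = \frac{11}{4}$ ($U{\left(F,X \right)} = 3 - \frac{1}{4} = \frac{11}{4}$)
$z = - \frac{33}{2}$ ($z = \frac{11}{4} \left(-6\right) = - \frac{33}{2} \approx -16.5$)
$z \left(R{\left(2,6 \right)} + p{\left(q \right)}\right)^{2} = - \frac{33 \left(2 + \left(-4 + 2\right)\right)^{2}}{2} = - \frac{33 \left(2 - 2\right)^{2}}{2} = - \frac{33 \cdot 0^{2}}{2} = \left(- \frac{33}{2}\right) 0 = 0$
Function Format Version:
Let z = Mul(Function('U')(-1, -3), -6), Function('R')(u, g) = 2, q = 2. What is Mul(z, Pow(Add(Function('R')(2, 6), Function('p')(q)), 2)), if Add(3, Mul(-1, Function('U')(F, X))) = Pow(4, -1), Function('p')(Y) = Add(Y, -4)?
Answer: 0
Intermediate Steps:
Function('p')(Y) = Add(-4, Y)
Function('U')(F, X) = Rational(11, 4) (Function('U')(F, X) = Add(3, Mul(-1, Pow(4, -1))) = Add(3, Mul(-1, Rational(1, 4))) = Add(3, Rational(-1, 4)) = Rational(11, 4))
z = Rational(-33, 2) (z = Mul(Rational(11, 4), -6) = Rational(-33, 2) ≈ -16.500)
Mul(z, Pow(Add(Function('R')(2, 6), Function('p')(q)), 2)) = Mul(Rational(-33, 2), Pow(Add(2, Add(-4, 2)), 2)) = Mul(Rational(-33, 2), Pow(Add(2, -2), 2)) = Mul(Rational(-33, 2), Pow(0, 2)) = Mul(Rational(-33, 2), 0) = 0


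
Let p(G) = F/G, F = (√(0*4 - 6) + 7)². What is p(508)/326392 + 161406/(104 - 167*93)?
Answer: -26762265929855/2557906687072 + 7*I*√6/82903568 ≈ -10.463 + 2.0682e-7*I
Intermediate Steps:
F = (7 + I*√6)² (F = (√(0 - 6) + 7)² = (√(-6) + 7)² = (I*√6 + 7)² = (7 + I*√6)² ≈ 43.0 + 34.293*I)
p(G) = (7 + I*√6)²/G
p(508)/326392 + 161406/(104 - 167*93) = ((7 + I*√6)²/508)/326392 + 161406/(104 - 167*93) = ((7 + I*√6)²/508)*(1/326392) + 161406/(104 - 15531) = (7 + I*√6)²/165807136 + 161406/(-15427) = (7 + I*√6)²/165807136 + 161406*(-1/15427) = (7 + I*√6)²/165807136 - 161406/15427 = -161406/15427 + (7 + I*√6)²/165807136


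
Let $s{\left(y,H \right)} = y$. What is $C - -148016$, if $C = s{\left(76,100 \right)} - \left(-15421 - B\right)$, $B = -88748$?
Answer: $74765$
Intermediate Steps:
$C = -73251$ ($C = 76 - \left(-15421 - -88748\right) = 76 - \left(-15421 + 88748\right) = 76 - 73327 = -73251$)
$C - -148016 = -73251 - -148016 = -73251 + 148016 = 74765$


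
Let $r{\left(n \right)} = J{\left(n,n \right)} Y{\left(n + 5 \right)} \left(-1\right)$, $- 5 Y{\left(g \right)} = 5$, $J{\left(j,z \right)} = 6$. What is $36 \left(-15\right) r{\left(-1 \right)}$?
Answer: $-3240$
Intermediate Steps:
$Y{\left(g \right)} = -1$ ($Y{\left(g \right)} = \left(- \frac{1}{5}\right) 5 = -1$)
$r{\left(n \right)} = 6$ ($r{\left(n \right)} = 6 \left(-1\right) \left(-1\right) = \left(-6\right) \left(-1\right) = 6$)
$36 \left(-15\right) r{\left(-1 \right)} = 36 \left(-15\right) 6 = \left(-540\right) 6 = -3240$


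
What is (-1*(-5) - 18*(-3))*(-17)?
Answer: -1003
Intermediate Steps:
(-1*(-5) - 18*(-3))*(-17) = (5 + 54)*(-17) = 59*(-17) = -1003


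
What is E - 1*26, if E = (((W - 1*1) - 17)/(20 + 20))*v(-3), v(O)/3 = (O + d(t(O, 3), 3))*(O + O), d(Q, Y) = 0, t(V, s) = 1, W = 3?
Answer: -185/4 ≈ -46.250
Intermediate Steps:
v(O) = 6*O² (v(O) = 3*((O + 0)*(O + O)) = 3*(O*(2*O)) = 3*(2*O²) = 6*O²)
E = -81/4 (E = (((3 - 1*1) - 17)/(20 + 20))*(6*(-3)²) = (((3 - 1) - 17)/40)*(6*9) = ((2 - 17)*(1/40))*54 = -15*1/40*54 = -3/8*54 = -81/4 ≈ -20.250)
E - 1*26 = -81/4 - 1*26 = -81/4 - 26 = -185/4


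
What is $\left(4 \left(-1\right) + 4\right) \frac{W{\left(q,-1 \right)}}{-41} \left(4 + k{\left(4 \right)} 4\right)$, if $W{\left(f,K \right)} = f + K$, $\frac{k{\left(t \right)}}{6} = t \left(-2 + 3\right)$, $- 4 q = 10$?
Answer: $0$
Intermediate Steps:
$q = - \frac{5}{2}$ ($q = \left(- \frac{1}{4}\right) 10 = - \frac{5}{2} \approx -2.5$)
$k{\left(t \right)} = 6 t$ ($k{\left(t \right)} = 6 t \left(-2 + 3\right) = 6 t 1 = 6 t$)
$W{\left(f,K \right)} = K + f$
$\left(4 \left(-1\right) + 4\right) \frac{W{\left(q,-1 \right)}}{-41} \left(4 + k{\left(4 \right)} 4\right) = \left(4 \left(-1\right) + 4\right) \frac{-1 - \frac{5}{2}}{-41} \left(4 + 6 \cdot 4 \cdot 4\right) = \left(-4 + 4\right) \left(\left(- \frac{7}{2}\right) \left(- \frac{1}{41}\right)\right) \left(4 + 24 \cdot 4\right) = 0 \cdot \frac{7}{82} \left(4 + 96\right) = 0 \cdot 100 = 0$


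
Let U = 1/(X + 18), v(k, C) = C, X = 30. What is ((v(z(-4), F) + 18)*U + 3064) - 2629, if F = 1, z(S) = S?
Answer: 20899/48 ≈ 435.40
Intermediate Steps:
U = 1/48 (U = 1/(30 + 18) = 1/48 ≈ 0.020833)
((v(z(-4), F) + 18)*U + 3064) - 2629 = ((1 + 18)*(1/48) + 3064) - 2629 = (19*(1/48) + 3064) - 2629 = (19/48 + 3064) - 2629 = 147091/48 - 2629 = 20899/48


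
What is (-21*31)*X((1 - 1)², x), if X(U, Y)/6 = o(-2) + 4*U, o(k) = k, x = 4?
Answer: 7812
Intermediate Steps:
X(U, Y) = -12 + 24*U (X(U, Y) = 6*(-2 + 4*U) = -12 + 24*U)
(-21*31)*X((1 - 1)², x) = (-21*31)*(-12 + 24*(1 - 1)²) = -651*(-12 + 24*0²) = -651*(-12 + 24*0) = -651*(-12 + 0) = -651*(-12) = 7812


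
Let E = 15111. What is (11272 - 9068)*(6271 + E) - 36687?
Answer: 47089241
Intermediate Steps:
(11272 - 9068)*(6271 + E) - 36687 = (11272 - 9068)*(6271 + 15111) - 36687 = 2204*21382 - 36687 = 47125928 - 36687 = 47089241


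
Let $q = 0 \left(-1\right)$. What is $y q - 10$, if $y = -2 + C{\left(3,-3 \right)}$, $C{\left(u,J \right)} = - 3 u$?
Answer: $-10$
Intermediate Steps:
$q = 0$
$y = -11$ ($y = -2 - 9 = -11$)
$y q - 10 = \left(-11\right) 0 - 10 = 0 - 10 = -10$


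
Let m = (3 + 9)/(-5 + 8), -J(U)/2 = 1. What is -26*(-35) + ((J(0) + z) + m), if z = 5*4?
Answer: 932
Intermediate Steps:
z = 20
J(U) = -2 (J(U) = -2*1 = -2)
m = 4 (m = 12/3 = 12*(⅓) = 4)
-26*(-35) + ((J(0) + z) + m) = -26*(-35) + ((-2 + 20) + 4) = 910 + (18 + 4) = 910 + 22 = 932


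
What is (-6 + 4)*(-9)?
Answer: 18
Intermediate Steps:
(-6 + 4)*(-9) = -2*(-9) = 18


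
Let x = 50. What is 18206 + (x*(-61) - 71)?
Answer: 15085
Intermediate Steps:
18206 + (x*(-61) - 71) = 18206 + (50*(-61) - 71) = 18206 + (-3050 - 71) = 18206 - 3121 = 15085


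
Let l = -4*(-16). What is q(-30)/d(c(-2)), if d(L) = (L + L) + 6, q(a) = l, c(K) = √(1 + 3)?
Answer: 32/5 ≈ 6.4000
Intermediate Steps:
c(K) = 2 (c(K) = √4 = 2)
l = 64
q(a) = 64
d(L) = 6 + 2*L (d(L) = 2*L + 6 = 6 + 2*L)
q(-30)/d(c(-2)) = 64/(6 + 2*2) = 64/(6 + 4) = 64/10 = 64*(⅒) = 32/5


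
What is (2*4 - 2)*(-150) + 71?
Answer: -829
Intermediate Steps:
(2*4 - 2)*(-150) + 71 = (8 - 2)*(-150) + 71 = 6*(-150) + 71 = -900 + 71 = -829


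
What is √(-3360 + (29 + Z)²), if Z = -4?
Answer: I*√2735 ≈ 52.297*I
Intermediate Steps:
√(-3360 + (29 + Z)²) = √(-3360 + (29 - 4)²) = √(-3360 + 25²) = √(-3360 + 625) = √(-2735) = I*√2735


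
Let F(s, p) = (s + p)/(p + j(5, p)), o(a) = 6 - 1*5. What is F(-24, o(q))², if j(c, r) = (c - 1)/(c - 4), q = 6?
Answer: 529/25 ≈ 21.160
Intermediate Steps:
o(a) = 1 (o(a) = 6 - 5 = 1)
j(c, r) = (-1 + c)/(-4 + c)
F(s, p) = (p + s)/(4 + p) (F(s, p) = (s + p)/(p + (-1 + 5)/(-4 + 5)) = (p + s)/(p + 4/1) = (p + s)/(p + 1*4) = (p + s)/(p + 4) = (p + s)/(4 + p))
F(-24, o(q))² = ((1 - 24)/(4 + 1))² = (-23/5)² = 529/25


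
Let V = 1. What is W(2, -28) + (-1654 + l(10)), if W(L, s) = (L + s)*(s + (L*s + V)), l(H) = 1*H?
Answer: 514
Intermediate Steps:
l(H) = H
W(L, s) = (L + s)*(1 + s + L*s) (W(L, s) = (L + s)*(s + (L*s + 1)) = (L + s)*(s + (1 + L*s)) = (L + s)*(1 + s + L*s))
W(2, -28) + (-1654 + l(10)) = (2 - 28 + (-28)**2 + 2*(-28) + 2*(-28)**2 - 28*2**2) + (-1654 + 10) = (2 - 28 + 784 - 56 + 2*784 - 28*4) - 1644 = (2 - 28 + 784 - 56 + 1568 - 112) - 1644 = 2158 - 1644 = 514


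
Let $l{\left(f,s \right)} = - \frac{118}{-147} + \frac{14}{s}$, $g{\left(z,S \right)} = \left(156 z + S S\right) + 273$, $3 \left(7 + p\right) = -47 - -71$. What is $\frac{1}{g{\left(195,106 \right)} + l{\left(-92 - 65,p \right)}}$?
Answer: $\frac{147}{6165739} \approx 2.3841 \cdot 10^{-5}$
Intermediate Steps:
$p = 1$ ($p = -7 + \frac{-47 - -71}{3} = -7 + \frac{-47 + 71}{3} = -7 + \frac{1}{3} \cdot 24 = -7 + 8 = 1$)
$g{\left(z,S \right)} = 273 + S^{2} + 156 z$ ($g{\left(z,S \right)} = \left(156 z + S^{2}\right) + 273 = \left(S^{2} + 156 z\right) + 273 = 273 + S^{2} + 156 z$)
$l{\left(f,s \right)} = \frac{118}{147} + \frac{14}{s}$ ($l{\left(f,s \right)} = \left(-118\right) \left(- \frac{1}{147}\right) + \frac{14}{s} = \frac{118}{147} + \frac{14}{s}$)
$\frac{1}{g{\left(195,106 \right)} + l{\left(-92 - 65,p \right)}} = \frac{1}{\left(273 + 106^{2} + 156 \cdot 195\right) + \left(\frac{118}{147} + \frac{14}{1}\right)} = \frac{1}{\left(273 + 11236 + 30420\right) + \left(\frac{118}{147} + 14 \cdot 1\right)} = \frac{1}{41929 + \left(\frac{118}{147} + 14\right)} = \frac{1}{41929 + \frac{2176}{147}} = \frac{1}{\frac{6165739}{147}} = \frac{147}{6165739}$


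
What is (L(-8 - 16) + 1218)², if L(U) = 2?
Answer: 1488400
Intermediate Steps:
(L(-8 - 16) + 1218)² = (2 + 1218)² = 1220² = 1488400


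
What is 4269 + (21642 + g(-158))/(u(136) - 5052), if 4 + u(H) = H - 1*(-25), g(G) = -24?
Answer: 20875137/4895 ≈ 4264.6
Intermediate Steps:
u(H) = 21 + H (u(H) = -4 + (H - 1*(-25)) = -4 + (H + 25) = -4 + (25 + H) = 21 + H)
4269 + (21642 + g(-158))/(u(136) - 5052) = 4269 + (21642 - 24)/((21 + 136) - 5052) = 4269 + 21618/(157 - 5052) = 4269 + 21618/(-4895) = 4269 + 21618*(-1/4895) = 4269 - 21618/4895 = 20875137/4895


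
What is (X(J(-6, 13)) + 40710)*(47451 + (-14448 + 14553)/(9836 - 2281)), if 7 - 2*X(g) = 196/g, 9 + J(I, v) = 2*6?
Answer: 2916753996495/1511 ≈ 1.9303e+9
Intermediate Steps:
J(I, v) = 3 (J(I, v) = -9 + 2*6 = -9 + 12 = 3)
X(g) = 7/2 - 98/g
(X(J(-6, 13)) + 40710)*(47451 + (-14448 + 14553)/(9836 - 2281)) = ((7/2 - 98/3) + 40710)*(47451 + (-14448 + 14553)/(9836 - 2281)) = ((7/2 - 98*⅓) + 40710)*(47451 + 105/7555) = ((7/2 - 98/3) + 40710)*(47451 + 105*(1/7555)) = (-175/6 + 40710)*(47451 + 21/1511) = (244085/6)*(71698482/1511) = 2916753996495/1511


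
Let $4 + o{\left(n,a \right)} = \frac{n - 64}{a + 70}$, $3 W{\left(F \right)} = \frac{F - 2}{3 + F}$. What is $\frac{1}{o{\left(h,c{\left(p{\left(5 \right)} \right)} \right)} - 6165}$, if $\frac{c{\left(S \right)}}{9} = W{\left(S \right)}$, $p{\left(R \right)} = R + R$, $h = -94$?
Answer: $- \frac{467}{2881950} \approx -0.00016204$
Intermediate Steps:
$p{\left(R \right)} = 2 R$
$W{\left(F \right)} = \frac{-2 + F}{3 \left(3 + F\right)}$ ($W{\left(F \right)} = \frac{\left(F - 2\right) \frac{1}{3 + F}}{3} = \frac{\left(-2 + F\right) \frac{1}{3 + F}}{3} = \frac{\frac{1}{3 + F} \left(-2 + F\right)}{3} = \frac{-2 + F}{3 \left(3 + F\right)}$)
$c{\left(S \right)} = \frac{3 \left(-2 + S\right)}{3 + S}$ ($c{\left(S \right)} = 9 \frac{-2 + S}{3 \left(3 + S\right)} = \frac{3 \left(-2 + S\right)}{3 + S}$)
$o{\left(n,a \right)} = -4 + \frac{-64 + n}{70 + a}$ ($o{\left(n,a \right)} = -4 + \frac{n - 64}{a + 70} = -4 + \frac{-64 + n}{70 + a}$)
$\frac{1}{o{\left(h,c{\left(p{\left(5 \right)} \right)} \right)} - 6165} = \frac{1}{\frac{-344 - 94 - 4 \frac{3 \left(-2 + 2 \cdot 5\right)}{3 + 2 \cdot 5}}{70 + \frac{3 \left(-2 + 2 \cdot 5\right)}{3 + 2 \cdot 5}} - 6165} = \frac{1}{\frac{-344 - 94 - 4 \frac{3 \left(-2 + 10\right)}{3 + 10}}{70 + \frac{3 \left(-2 + 10\right)}{3 + 10}} - 6165} = \frac{1}{\frac{-344 - 94 - 4 \cdot 3 \cdot \frac{1}{13} \cdot 8}{70 + 3 \cdot \frac{1}{13} \cdot 8} - 6165} = \frac{1}{\frac{-344 - 94 - \frac{96}{13}}{70 + \frac{24}{13}} - 6165} = \frac{1}{\frac{-344 - 94 - \frac{96}{13}}{\frac{934}{13}} - 6165} = \frac{1}{\frac{13}{934} \left(- \frac{5790}{13}\right) - 6165} = \frac{1}{- \frac{2895}{467} - 6165} = \frac{1}{- \frac{2881950}{467}} = - \frac{467}{2881950}$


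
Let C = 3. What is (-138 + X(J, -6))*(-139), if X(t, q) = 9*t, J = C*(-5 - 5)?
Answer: 56712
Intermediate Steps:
J = -30 (J = 3*(-5 - 5) = 3*(-10) = -30)
(-138 + X(J, -6))*(-139) = (-138 + 9*(-30))*(-139) = (-138 - 270)*(-139) = -408*(-139) = 56712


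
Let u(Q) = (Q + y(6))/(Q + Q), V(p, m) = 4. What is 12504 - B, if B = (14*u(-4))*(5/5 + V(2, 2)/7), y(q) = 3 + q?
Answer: 50071/4 ≈ 12518.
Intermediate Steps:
u(Q) = (9 + Q)/(2*Q) (u(Q) = (Q + (3 + 6))/(Q + Q) = (Q + 9)/((2*Q)) = (9 + Q)*(1/(2*Q)) = (9 + Q)/(2*Q))
B = -55/4 (B = (14*((½)*(9 - 4)/(-4)))*(5/5 + 4/7) = (14*((½)*(-¼)*5))*(5*(⅕) + 4*(⅐)) = (14*(-5/8))*(1 + 4/7) = -35/4*11/7 = -55/4 ≈ -13.750)
12504 - B = 12504 - 1*(-55/4) = 12504 + 55/4 = 50071/4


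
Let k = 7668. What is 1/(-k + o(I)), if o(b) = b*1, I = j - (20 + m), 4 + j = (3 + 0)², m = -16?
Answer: -1/7667 ≈ -0.00013043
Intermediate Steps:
j = 5 (j = -4 + (3 + 0)² = -4 + 3² = -4 + 9 = 5)
I = 1 (I = 5 - (20 - 16) = 5 - 1*4 = 5 - 4 = 1)
o(b) = b
1/(-k + o(I)) = 1/(-1*7668 + 1) = 1/(-7668 + 1) = 1/(-7667) = -1/7667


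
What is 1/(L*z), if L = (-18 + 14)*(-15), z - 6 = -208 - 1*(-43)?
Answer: -1/9540 ≈ -0.00010482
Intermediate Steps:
z = -159 (z = 6 + (-208 - 1*(-43)) = 6 + (-208 + 43) = 6 - 165 = -159)
L = 60 (L = -4*(-15) = 60)
1/(L*z) = 1/(60*(-159)) = 1/(-9540) = -1/9540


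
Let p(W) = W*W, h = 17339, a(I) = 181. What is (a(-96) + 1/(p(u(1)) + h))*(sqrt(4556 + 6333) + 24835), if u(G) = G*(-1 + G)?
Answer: 77941170600/17339 + 3138360*sqrt(10889)/17339 ≈ 4.5140e+6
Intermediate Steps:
p(W) = W**2
(a(-96) + 1/(p(u(1)) + h))*(sqrt(4556 + 6333) + 24835) = (181 + 1/((1*(-1 + 1))**2 + 17339))*(sqrt(4556 + 6333) + 24835) = (181 + 1/((1*0)**2 + 17339))*(sqrt(10889) + 24835) = (181 + 1/(0**2 + 17339))*(24835 + sqrt(10889)) = (181 + 1/(0 + 17339))*(24835 + sqrt(10889)) = (181 + 1/17339)*(24835 + sqrt(10889)) = 3138360*(24835 + sqrt(10889))/17339 = 77941170600/17339 + 3138360*sqrt(10889)/17339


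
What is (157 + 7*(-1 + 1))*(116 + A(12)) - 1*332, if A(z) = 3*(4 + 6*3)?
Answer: 28242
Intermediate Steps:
A(z) = 66 (A(z) = 3*(4 + 18) = 3*22 = 66)
(157 + 7*(-1 + 1))*(116 + A(12)) - 1*332 = (157 + 7*(-1 + 1))*(116 + 66) - 1*332 = (157 + 7*0)*182 - 332 = (157 + 0)*182 - 332 = 157*182 - 332 = 28574 - 332 = 28242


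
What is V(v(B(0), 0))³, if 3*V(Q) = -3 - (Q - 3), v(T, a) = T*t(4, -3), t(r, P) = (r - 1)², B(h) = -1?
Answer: 27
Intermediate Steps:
t(r, P) = (-1 + r)²
v(T, a) = 9*T (v(T, a) = T*(-1 + 4)² = T*3² = T*9 = 9*T)
V(Q) = -Q/3 (V(Q) = (-3 - (Q - 3))/3 = (-3 - (-3 + Q))/3 = (-3 + (3 - Q))/3 = (-Q)/3 = -Q/3)
V(v(B(0), 0))³ = (-3*(-1))³ = (-⅓*(-9))³ = 3³ = 27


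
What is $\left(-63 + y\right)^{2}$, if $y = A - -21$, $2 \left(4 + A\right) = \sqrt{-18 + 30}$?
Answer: $\left(46 - \sqrt{3}\right)^{2} \approx 1959.7$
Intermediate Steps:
$A = -4 + \sqrt{3}$ ($A = -4 + \frac{\sqrt{-18 + 30}}{2} = -4 + \frac{\sqrt{12}}{2} = -4 + \frac{2 \sqrt{3}}{2} = -4 + \sqrt{3} \approx -2.2679$)
$y = 17 + \sqrt{3}$ ($y = \left(-4 + \sqrt{3}\right) - -21 = \left(-4 + \sqrt{3}\right) + 21 = 17 + \sqrt{3} \approx 18.732$)
$\left(-63 + y\right)^{2} = \left(-63 + \left(17 + \sqrt{3}\right)\right)^{2} = \left(-46 + \sqrt{3}\right)^{2}$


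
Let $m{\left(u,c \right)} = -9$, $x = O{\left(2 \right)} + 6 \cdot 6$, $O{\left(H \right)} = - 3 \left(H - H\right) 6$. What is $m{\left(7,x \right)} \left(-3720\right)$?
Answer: $33480$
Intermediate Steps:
$O{\left(H \right)} = 0$ ($O{\left(H \right)} = \left(-3\right) 0 \cdot 6 = 0 \cdot 6 = 0$)
$x = 36$ ($x = 0 + 6 \cdot 6 = 0 + 36 = 36$)
$m{\left(7,x \right)} \left(-3720\right) = \left(-9\right) \left(-3720\right) = 33480$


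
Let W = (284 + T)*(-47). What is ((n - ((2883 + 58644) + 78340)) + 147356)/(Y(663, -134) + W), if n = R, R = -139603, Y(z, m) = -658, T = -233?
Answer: 132114/3055 ≈ 43.245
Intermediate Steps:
n = -139603
W = -2397 (W = (284 - 233)*(-47) = 51*(-47) = -2397)
((n - ((2883 + 58644) + 78340)) + 147356)/(Y(663, -134) + W) = ((-139603 - ((2883 + 58644) + 78340)) + 147356)/(-658 - 2397) = ((-139603 - (61527 + 78340)) + 147356)/(-3055) = ((-139603 - 1*139867) + 147356)*(-1/3055) = ((-139603 - 139867) + 147356)*(-1/3055) = (-279470 + 147356)*(-1/3055) = -132114*(-1/3055) = 132114/3055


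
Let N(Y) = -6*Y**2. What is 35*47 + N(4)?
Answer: 1549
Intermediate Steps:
35*47 + N(4) = 35*47 - 6*4**2 = 1645 - 6*16 = 1645 - 96 = 1549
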